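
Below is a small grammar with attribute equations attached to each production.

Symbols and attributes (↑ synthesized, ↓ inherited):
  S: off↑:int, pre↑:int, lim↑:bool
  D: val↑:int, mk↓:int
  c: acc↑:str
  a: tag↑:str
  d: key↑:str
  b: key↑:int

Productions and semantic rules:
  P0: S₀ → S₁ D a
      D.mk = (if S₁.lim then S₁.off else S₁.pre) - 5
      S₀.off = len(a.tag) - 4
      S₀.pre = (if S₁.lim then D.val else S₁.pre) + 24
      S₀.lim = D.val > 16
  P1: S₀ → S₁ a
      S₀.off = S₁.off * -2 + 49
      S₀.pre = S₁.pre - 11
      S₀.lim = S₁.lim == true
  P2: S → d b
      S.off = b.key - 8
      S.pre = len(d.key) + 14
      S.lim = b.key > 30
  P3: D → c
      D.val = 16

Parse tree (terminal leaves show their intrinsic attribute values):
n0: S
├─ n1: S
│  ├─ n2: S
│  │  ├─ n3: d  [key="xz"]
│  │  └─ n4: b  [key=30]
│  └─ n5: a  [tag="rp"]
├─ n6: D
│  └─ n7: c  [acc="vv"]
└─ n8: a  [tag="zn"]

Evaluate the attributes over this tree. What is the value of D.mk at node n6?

1. n3.key = "xz"  [terminal]
2. n4.key = 30  [terminal]
3. n2.off = 22  [b.key - 8]
4. n2.pre = 16  [len(d.key) + 14]
5. n2.lim = false  [b.key > 30]
6. n5.tag = "rp"  [terminal]
7. n1.off = 5  [S₁.off * -2 + 49]
8. n1.pre = 5  [S₁.pre - 11]
9. n1.lim = false  [S₁.lim == true]
10. n6.mk = 0  [(if S₁.lim then S₁.off else S₁.pre) - 5]
11. n7.acc = "vv"  [terminal]
12. n6.val = 16  [16]
13. n8.tag = "zn"  [terminal]
14. n0.off = -2  [len(a.tag) - 4]
15. n0.pre = 29  [(if S₁.lim then D.val else S₁.pre) + 24]
16. n0.lim = false  [D.val > 16]

0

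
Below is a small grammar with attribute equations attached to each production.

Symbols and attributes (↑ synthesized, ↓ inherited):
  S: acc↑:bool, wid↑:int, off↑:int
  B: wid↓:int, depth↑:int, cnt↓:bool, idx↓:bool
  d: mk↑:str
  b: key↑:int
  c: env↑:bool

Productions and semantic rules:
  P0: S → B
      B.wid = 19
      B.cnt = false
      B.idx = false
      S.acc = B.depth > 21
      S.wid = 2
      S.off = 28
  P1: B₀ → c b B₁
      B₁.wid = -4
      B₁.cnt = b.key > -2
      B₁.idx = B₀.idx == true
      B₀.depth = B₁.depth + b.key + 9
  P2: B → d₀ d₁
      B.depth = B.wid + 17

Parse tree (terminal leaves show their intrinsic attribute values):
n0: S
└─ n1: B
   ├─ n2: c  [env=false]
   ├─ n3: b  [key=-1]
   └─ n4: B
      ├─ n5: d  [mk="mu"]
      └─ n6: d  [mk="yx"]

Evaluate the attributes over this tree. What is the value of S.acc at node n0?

false

1. n1.wid = 19  [19]
2. n1.cnt = false  [false]
3. n1.idx = false  [false]
4. n2.env = false  [terminal]
5. n3.key = -1  [terminal]
6. n4.wid = -4  [-4]
7. n4.cnt = true  [b.key > -2]
8. n4.idx = false  [B₀.idx == true]
9. n5.mk = "mu"  [terminal]
10. n6.mk = "yx"  [terminal]
11. n4.depth = 13  [B.wid + 17]
12. n1.depth = 21  [B₁.depth + b.key + 9]
13. n0.acc = false  [B.depth > 21]
14. n0.wid = 2  [2]
15. n0.off = 28  [28]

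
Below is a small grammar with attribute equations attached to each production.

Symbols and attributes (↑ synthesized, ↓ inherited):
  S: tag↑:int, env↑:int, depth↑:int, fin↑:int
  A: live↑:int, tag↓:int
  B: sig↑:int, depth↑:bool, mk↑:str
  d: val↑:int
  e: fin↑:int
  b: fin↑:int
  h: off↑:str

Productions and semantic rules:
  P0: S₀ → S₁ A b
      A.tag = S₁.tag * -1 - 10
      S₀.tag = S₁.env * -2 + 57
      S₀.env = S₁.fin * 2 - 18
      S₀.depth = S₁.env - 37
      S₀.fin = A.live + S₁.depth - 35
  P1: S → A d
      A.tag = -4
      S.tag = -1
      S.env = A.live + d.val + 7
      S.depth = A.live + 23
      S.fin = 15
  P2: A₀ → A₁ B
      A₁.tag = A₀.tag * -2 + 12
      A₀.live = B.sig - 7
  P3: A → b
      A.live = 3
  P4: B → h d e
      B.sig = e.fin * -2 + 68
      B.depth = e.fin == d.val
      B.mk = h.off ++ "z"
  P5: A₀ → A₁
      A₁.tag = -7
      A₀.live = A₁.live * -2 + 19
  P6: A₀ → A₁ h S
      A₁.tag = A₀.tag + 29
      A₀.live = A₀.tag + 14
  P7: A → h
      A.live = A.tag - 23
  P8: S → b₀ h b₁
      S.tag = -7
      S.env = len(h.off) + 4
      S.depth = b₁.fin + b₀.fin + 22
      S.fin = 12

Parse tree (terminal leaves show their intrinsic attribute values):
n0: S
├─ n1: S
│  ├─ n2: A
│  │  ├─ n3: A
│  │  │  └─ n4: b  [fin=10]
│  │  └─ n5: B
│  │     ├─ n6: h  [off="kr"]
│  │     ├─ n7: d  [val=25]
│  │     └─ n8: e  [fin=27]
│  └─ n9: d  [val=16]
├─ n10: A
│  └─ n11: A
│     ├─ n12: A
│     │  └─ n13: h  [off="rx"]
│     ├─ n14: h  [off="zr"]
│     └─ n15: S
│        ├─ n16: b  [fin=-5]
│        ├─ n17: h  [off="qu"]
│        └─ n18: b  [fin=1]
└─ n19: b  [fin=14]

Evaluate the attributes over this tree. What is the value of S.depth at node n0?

1. n2.tag = -4  [-4]
2. n3.tag = 20  [A₀.tag * -2 + 12]
3. n4.fin = 10  [terminal]
4. n3.live = 3  [3]
5. n6.off = "kr"  [terminal]
6. n7.val = 25  [terminal]
7. n8.fin = 27  [terminal]
8. n5.sig = 14  [e.fin * -2 + 68]
9. n5.depth = false  [e.fin == d.val]
10. n5.mk = "krz"  [h.off ++ "z"]
11. n2.live = 7  [B.sig - 7]
12. n9.val = 16  [terminal]
13. n1.tag = -1  [-1]
14. n1.env = 30  [A.live + d.val + 7]
15. n1.depth = 30  [A.live + 23]
16. n1.fin = 15  [15]
17. n10.tag = -9  [S₁.tag * -1 - 10]
18. n11.tag = -7  [-7]
19. n12.tag = 22  [A₀.tag + 29]
20. n13.off = "rx"  [terminal]
21. n12.live = -1  [A.tag - 23]
22. n14.off = "zr"  [terminal]
23. n16.fin = -5  [terminal]
24. n17.off = "qu"  [terminal]
25. n18.fin = 1  [terminal]
26. n15.tag = -7  [-7]
27. n15.env = 6  [len(h.off) + 4]
28. n15.depth = 18  [b₁.fin + b₀.fin + 22]
29. n15.fin = 12  [12]
30. n11.live = 7  [A₀.tag + 14]
31. n10.live = 5  [A₁.live * -2 + 19]
32. n19.fin = 14  [terminal]
33. n0.tag = -3  [S₁.env * -2 + 57]
34. n0.env = 12  [S₁.fin * 2 - 18]
35. n0.depth = -7  [S₁.env - 37]
36. n0.fin = 0  [A.live + S₁.depth - 35]

-7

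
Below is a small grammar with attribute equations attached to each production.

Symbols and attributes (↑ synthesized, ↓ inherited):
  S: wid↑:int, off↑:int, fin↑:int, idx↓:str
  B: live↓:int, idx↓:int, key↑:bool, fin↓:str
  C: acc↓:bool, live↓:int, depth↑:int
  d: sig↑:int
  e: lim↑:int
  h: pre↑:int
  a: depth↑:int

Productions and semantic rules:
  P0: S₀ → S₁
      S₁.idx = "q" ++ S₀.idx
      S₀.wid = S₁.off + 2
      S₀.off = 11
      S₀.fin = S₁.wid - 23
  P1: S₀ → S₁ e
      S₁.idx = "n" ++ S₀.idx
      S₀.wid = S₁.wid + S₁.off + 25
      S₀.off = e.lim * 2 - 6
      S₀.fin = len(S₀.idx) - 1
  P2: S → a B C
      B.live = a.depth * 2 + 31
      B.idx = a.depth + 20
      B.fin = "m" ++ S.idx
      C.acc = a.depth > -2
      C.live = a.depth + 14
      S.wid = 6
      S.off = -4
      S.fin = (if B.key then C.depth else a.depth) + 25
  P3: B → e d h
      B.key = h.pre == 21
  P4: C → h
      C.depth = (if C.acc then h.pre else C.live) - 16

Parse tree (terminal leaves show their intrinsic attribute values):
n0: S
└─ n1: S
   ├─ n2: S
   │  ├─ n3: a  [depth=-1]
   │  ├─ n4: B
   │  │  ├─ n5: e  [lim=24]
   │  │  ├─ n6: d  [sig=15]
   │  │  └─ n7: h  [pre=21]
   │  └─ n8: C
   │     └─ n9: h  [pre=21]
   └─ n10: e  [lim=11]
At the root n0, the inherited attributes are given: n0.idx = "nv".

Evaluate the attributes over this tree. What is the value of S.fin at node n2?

1. n0.idx = "nv"  [given at root]
2. n1.idx = "qnv"  ["q" ++ S₀.idx]
3. n2.idx = "nqnv"  ["n" ++ S₀.idx]
4. n3.depth = -1  [terminal]
5. n4.live = 29  [a.depth * 2 + 31]
6. n4.idx = 19  [a.depth + 20]
7. n4.fin = "mnqnv"  ["m" ++ S.idx]
8. n5.lim = 24  [terminal]
9. n6.sig = 15  [terminal]
10. n7.pre = 21  [terminal]
11. n4.key = true  [h.pre == 21]
12. n8.acc = true  [a.depth > -2]
13. n8.live = 13  [a.depth + 14]
14. n9.pre = 21  [terminal]
15. n8.depth = 5  [(if C.acc then h.pre else C.live) - 16]
16. n2.wid = 6  [6]
17. n2.off = -4  [-4]
18. n2.fin = 30  [(if B.key then C.depth else a.depth) + 25]
19. n10.lim = 11  [terminal]
20. n1.wid = 27  [S₁.wid + S₁.off + 25]
21. n1.off = 16  [e.lim * 2 - 6]
22. n1.fin = 2  [len(S₀.idx) - 1]
23. n0.wid = 18  [S₁.off + 2]
24. n0.off = 11  [11]
25. n0.fin = 4  [S₁.wid - 23]

30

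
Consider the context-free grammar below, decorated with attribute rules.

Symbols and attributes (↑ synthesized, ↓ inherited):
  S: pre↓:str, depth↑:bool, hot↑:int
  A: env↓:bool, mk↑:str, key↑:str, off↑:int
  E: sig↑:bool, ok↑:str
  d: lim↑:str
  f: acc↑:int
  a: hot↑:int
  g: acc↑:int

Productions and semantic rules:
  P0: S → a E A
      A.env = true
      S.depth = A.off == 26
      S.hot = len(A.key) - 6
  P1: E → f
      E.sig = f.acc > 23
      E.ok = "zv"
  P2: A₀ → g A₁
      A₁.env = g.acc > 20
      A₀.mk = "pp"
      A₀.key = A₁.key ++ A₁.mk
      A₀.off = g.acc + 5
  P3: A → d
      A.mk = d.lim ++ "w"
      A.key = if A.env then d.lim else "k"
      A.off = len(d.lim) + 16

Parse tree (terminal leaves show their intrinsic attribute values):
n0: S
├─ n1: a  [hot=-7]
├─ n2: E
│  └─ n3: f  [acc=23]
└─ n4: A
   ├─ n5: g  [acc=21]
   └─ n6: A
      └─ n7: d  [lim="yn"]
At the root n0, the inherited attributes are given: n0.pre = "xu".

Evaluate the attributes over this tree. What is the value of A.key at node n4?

"ynynw"

1. n0.pre = "xu"  [given at root]
2. n1.hot = -7  [terminal]
3. n3.acc = 23  [terminal]
4. n2.sig = false  [f.acc > 23]
5. n2.ok = "zv"  ["zv"]
6. n4.env = true  [true]
7. n5.acc = 21  [terminal]
8. n6.env = true  [g.acc > 20]
9. n7.lim = "yn"  [terminal]
10. n6.mk = "ynw"  [d.lim ++ "w"]
11. n6.key = "yn"  [if A.env then d.lim else "k"]
12. n6.off = 18  [len(d.lim) + 16]
13. n4.mk = "pp"  ["pp"]
14. n4.key = "ynynw"  [A₁.key ++ A₁.mk]
15. n4.off = 26  [g.acc + 5]
16. n0.depth = true  [A.off == 26]
17. n0.hot = -1  [len(A.key) - 6]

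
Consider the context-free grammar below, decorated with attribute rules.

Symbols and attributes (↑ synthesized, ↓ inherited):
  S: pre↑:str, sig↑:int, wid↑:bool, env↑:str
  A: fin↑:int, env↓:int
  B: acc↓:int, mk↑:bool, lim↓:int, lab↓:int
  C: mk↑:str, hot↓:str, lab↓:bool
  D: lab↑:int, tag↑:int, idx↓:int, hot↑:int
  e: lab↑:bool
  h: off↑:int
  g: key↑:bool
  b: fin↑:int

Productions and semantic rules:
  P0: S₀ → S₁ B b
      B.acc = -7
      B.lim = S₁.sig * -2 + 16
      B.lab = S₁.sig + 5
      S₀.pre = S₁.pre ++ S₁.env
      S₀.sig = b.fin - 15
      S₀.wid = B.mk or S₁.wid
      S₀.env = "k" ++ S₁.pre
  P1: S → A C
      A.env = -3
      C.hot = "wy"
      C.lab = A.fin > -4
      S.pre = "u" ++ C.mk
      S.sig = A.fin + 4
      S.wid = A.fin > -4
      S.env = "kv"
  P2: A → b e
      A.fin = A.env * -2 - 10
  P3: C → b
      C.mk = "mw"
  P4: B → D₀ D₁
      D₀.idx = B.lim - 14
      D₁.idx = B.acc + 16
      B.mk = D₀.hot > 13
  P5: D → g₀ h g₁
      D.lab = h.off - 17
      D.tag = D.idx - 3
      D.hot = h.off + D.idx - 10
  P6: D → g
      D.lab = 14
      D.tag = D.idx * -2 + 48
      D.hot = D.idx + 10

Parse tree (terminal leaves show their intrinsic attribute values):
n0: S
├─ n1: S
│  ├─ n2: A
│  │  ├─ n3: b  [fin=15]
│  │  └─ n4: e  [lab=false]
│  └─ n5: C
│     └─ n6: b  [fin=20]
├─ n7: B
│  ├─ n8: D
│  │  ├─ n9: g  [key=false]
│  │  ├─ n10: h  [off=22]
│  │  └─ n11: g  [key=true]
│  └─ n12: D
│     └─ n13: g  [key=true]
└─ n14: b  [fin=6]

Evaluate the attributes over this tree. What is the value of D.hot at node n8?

14

1. n2.env = -3  [-3]
2. n3.fin = 15  [terminal]
3. n4.lab = false  [terminal]
4. n2.fin = -4  [A.env * -2 - 10]
5. n5.hot = "wy"  ["wy"]
6. n5.lab = false  [A.fin > -4]
7. n6.fin = 20  [terminal]
8. n5.mk = "mw"  ["mw"]
9. n1.pre = "umw"  ["u" ++ C.mk]
10. n1.sig = 0  [A.fin + 4]
11. n1.wid = false  [A.fin > -4]
12. n1.env = "kv"  ["kv"]
13. n7.acc = -7  [-7]
14. n7.lim = 16  [S₁.sig * -2 + 16]
15. n7.lab = 5  [S₁.sig + 5]
16. n8.idx = 2  [B.lim - 14]
17. n9.key = false  [terminal]
18. n10.off = 22  [terminal]
19. n11.key = true  [terminal]
20. n8.lab = 5  [h.off - 17]
21. n8.tag = -1  [D.idx - 3]
22. n8.hot = 14  [h.off + D.idx - 10]
23. n12.idx = 9  [B.acc + 16]
24. n13.key = true  [terminal]
25. n12.lab = 14  [14]
26. n12.tag = 30  [D.idx * -2 + 48]
27. n12.hot = 19  [D.idx + 10]
28. n7.mk = true  [D₀.hot > 13]
29. n14.fin = 6  [terminal]
30. n0.pre = "umwkv"  [S₁.pre ++ S₁.env]
31. n0.sig = -9  [b.fin - 15]
32. n0.wid = true  [B.mk or S₁.wid]
33. n0.env = "kumw"  ["k" ++ S₁.pre]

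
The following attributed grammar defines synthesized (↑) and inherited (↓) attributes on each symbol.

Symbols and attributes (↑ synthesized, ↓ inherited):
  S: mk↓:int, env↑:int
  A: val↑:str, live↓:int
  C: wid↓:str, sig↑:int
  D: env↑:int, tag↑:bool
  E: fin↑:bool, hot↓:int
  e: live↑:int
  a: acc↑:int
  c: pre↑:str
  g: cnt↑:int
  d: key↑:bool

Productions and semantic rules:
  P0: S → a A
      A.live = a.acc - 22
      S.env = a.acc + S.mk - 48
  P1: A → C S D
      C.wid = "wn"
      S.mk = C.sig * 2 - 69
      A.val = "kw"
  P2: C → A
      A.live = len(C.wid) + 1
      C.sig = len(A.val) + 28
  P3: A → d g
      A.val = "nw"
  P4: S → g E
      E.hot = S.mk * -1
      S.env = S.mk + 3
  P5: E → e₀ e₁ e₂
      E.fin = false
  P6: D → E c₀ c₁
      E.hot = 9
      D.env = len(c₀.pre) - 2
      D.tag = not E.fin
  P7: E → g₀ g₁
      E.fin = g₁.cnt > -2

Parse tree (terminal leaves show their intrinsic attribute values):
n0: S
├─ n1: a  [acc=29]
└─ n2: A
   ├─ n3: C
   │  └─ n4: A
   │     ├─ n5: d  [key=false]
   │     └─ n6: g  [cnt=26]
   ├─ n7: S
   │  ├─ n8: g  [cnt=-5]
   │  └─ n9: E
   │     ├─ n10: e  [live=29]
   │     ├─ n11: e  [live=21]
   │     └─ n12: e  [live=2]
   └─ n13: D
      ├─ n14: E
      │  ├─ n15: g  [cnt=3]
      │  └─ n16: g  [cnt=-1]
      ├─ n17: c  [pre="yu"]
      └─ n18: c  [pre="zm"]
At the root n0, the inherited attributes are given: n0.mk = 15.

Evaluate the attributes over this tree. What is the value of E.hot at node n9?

1. n0.mk = 15  [given at root]
2. n1.acc = 29  [terminal]
3. n2.live = 7  [a.acc - 22]
4. n3.wid = "wn"  ["wn"]
5. n4.live = 3  [len(C.wid) + 1]
6. n5.key = false  [terminal]
7. n6.cnt = 26  [terminal]
8. n4.val = "nw"  ["nw"]
9. n3.sig = 30  [len(A.val) + 28]
10. n7.mk = -9  [C.sig * 2 - 69]
11. n8.cnt = -5  [terminal]
12. n9.hot = 9  [S.mk * -1]
13. n10.live = 29  [terminal]
14. n11.live = 21  [terminal]
15. n12.live = 2  [terminal]
16. n9.fin = false  [false]
17. n7.env = -6  [S.mk + 3]
18. n14.hot = 9  [9]
19. n15.cnt = 3  [terminal]
20. n16.cnt = -1  [terminal]
21. n14.fin = true  [g₁.cnt > -2]
22. n17.pre = "yu"  [terminal]
23. n18.pre = "zm"  [terminal]
24. n13.env = 0  [len(c₀.pre) - 2]
25. n13.tag = false  [not E.fin]
26. n2.val = "kw"  ["kw"]
27. n0.env = -4  [a.acc + S.mk - 48]

9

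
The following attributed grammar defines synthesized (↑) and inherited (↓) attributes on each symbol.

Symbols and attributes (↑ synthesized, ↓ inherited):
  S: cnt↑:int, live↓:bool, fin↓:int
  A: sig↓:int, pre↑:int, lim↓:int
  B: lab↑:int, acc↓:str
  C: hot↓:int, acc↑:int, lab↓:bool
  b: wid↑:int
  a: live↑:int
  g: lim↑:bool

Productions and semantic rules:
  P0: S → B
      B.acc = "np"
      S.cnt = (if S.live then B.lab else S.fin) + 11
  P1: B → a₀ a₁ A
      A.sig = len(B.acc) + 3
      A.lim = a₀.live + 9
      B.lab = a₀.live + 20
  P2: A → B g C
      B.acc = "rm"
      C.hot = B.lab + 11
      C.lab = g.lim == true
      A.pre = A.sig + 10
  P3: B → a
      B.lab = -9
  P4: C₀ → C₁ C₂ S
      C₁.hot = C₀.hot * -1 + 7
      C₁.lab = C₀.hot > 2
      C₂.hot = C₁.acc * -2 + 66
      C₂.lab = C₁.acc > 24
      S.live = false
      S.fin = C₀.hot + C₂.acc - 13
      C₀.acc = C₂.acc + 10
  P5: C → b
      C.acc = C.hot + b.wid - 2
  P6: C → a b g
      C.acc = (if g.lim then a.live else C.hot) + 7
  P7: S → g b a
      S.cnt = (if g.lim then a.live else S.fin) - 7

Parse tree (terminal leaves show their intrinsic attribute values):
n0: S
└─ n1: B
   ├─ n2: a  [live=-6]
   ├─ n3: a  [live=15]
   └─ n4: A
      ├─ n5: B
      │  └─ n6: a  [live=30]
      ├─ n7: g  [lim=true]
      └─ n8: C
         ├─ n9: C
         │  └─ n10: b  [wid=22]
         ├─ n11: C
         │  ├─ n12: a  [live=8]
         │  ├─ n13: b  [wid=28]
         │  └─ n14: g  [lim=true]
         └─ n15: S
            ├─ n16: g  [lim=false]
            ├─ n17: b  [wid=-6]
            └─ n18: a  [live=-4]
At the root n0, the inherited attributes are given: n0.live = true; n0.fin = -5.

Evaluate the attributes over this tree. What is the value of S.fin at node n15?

4

1. n0.live = true  [given at root]
2. n0.fin = -5  [given at root]
3. n1.acc = "np"  ["np"]
4. n2.live = -6  [terminal]
5. n3.live = 15  [terminal]
6. n4.sig = 5  [len(B.acc) + 3]
7. n4.lim = 3  [a₀.live + 9]
8. n5.acc = "rm"  ["rm"]
9. n6.live = 30  [terminal]
10. n5.lab = -9  [-9]
11. n7.lim = true  [terminal]
12. n8.hot = 2  [B.lab + 11]
13. n8.lab = true  [g.lim == true]
14. n9.hot = 5  [C₀.hot * -1 + 7]
15. n9.lab = false  [C₀.hot > 2]
16. n10.wid = 22  [terminal]
17. n9.acc = 25  [C.hot + b.wid - 2]
18. n11.hot = 16  [C₁.acc * -2 + 66]
19. n11.lab = true  [C₁.acc > 24]
20. n12.live = 8  [terminal]
21. n13.wid = 28  [terminal]
22. n14.lim = true  [terminal]
23. n11.acc = 15  [(if g.lim then a.live else C.hot) + 7]
24. n15.live = false  [false]
25. n15.fin = 4  [C₀.hot + C₂.acc - 13]
26. n16.lim = false  [terminal]
27. n17.wid = -6  [terminal]
28. n18.live = -4  [terminal]
29. n15.cnt = -3  [(if g.lim then a.live else S.fin) - 7]
30. n8.acc = 25  [C₂.acc + 10]
31. n4.pre = 15  [A.sig + 10]
32. n1.lab = 14  [a₀.live + 20]
33. n0.cnt = 25  [(if S.live then B.lab else S.fin) + 11]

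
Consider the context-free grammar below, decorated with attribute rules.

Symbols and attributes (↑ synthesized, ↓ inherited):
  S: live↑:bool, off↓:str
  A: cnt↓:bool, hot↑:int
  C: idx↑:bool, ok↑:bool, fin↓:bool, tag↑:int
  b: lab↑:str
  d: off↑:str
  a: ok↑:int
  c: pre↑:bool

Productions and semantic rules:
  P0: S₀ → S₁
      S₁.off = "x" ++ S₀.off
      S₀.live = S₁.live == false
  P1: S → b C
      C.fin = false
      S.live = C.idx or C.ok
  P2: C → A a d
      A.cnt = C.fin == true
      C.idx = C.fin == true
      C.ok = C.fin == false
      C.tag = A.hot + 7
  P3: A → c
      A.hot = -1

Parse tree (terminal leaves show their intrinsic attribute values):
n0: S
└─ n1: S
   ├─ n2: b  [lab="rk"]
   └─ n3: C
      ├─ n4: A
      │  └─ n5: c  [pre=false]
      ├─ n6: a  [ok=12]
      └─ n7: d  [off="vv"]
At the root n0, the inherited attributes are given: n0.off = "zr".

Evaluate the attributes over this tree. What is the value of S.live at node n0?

false

1. n0.off = "zr"  [given at root]
2. n1.off = "xzr"  ["x" ++ S₀.off]
3. n2.lab = "rk"  [terminal]
4. n3.fin = false  [false]
5. n4.cnt = false  [C.fin == true]
6. n5.pre = false  [terminal]
7. n4.hot = -1  [-1]
8. n6.ok = 12  [terminal]
9. n7.off = "vv"  [terminal]
10. n3.idx = false  [C.fin == true]
11. n3.ok = true  [C.fin == false]
12. n3.tag = 6  [A.hot + 7]
13. n1.live = true  [C.idx or C.ok]
14. n0.live = false  [S₁.live == false]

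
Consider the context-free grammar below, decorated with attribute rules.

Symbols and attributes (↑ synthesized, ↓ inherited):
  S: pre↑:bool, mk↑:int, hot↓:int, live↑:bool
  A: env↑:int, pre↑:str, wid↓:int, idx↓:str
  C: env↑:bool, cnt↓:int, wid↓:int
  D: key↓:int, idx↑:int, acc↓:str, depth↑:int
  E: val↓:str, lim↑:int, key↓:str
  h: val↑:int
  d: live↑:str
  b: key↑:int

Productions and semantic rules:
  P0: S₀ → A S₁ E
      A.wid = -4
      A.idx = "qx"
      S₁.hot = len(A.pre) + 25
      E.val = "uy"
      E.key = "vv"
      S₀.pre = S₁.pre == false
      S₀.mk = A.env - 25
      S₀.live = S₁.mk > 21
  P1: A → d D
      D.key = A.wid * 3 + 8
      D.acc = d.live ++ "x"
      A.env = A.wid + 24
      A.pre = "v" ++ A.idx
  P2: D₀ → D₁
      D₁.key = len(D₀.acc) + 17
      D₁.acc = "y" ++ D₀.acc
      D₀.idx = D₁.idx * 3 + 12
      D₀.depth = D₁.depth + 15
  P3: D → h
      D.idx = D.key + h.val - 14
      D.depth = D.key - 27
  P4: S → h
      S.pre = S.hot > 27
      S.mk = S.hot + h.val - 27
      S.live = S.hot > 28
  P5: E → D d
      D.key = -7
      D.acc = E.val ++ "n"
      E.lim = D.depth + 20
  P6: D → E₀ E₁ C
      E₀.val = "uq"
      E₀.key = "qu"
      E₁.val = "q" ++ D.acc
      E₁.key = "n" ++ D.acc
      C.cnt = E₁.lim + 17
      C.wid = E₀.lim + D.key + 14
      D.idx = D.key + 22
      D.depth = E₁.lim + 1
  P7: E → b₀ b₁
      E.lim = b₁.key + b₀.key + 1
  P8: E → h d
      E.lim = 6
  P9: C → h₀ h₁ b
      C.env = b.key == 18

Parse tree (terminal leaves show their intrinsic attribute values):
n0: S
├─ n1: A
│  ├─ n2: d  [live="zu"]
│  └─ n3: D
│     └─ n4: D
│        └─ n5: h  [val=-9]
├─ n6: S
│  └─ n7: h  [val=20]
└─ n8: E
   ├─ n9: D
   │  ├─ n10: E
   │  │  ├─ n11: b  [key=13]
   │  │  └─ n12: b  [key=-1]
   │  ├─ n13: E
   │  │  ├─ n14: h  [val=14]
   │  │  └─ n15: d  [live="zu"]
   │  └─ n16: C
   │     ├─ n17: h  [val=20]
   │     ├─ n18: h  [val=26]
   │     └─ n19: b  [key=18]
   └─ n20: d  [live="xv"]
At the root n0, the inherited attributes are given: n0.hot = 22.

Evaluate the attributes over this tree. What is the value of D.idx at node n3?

1. n0.hot = 22  [given at root]
2. n1.wid = -4  [-4]
3. n1.idx = "qx"  ["qx"]
4. n2.live = "zu"  [terminal]
5. n3.key = -4  [A.wid * 3 + 8]
6. n3.acc = "zux"  [d.live ++ "x"]
7. n4.key = 20  [len(D₀.acc) + 17]
8. n4.acc = "yzux"  ["y" ++ D₀.acc]
9. n5.val = -9  [terminal]
10. n4.idx = -3  [D.key + h.val - 14]
11. n4.depth = -7  [D.key - 27]
12. n3.idx = 3  [D₁.idx * 3 + 12]
13. n3.depth = 8  [D₁.depth + 15]
14. n1.env = 20  [A.wid + 24]
15. n1.pre = "vqx"  ["v" ++ A.idx]
16. n6.hot = 28  [len(A.pre) + 25]
17. n7.val = 20  [terminal]
18. n6.pre = true  [S.hot > 27]
19. n6.mk = 21  [S.hot + h.val - 27]
20. n6.live = false  [S.hot > 28]
21. n8.val = "uy"  ["uy"]
22. n8.key = "vv"  ["vv"]
23. n9.key = -7  [-7]
24. n9.acc = "uyn"  [E.val ++ "n"]
25. n10.val = "uq"  ["uq"]
26. n10.key = "qu"  ["qu"]
27. n11.key = 13  [terminal]
28. n12.key = -1  [terminal]
29. n10.lim = 13  [b₁.key + b₀.key + 1]
30. n13.val = "quyn"  ["q" ++ D.acc]
31. n13.key = "nuyn"  ["n" ++ D.acc]
32. n14.val = 14  [terminal]
33. n15.live = "zu"  [terminal]
34. n13.lim = 6  [6]
35. n16.cnt = 23  [E₁.lim + 17]
36. n16.wid = 20  [E₀.lim + D.key + 14]
37. n17.val = 20  [terminal]
38. n18.val = 26  [terminal]
39. n19.key = 18  [terminal]
40. n16.env = true  [b.key == 18]
41. n9.idx = 15  [D.key + 22]
42. n9.depth = 7  [E₁.lim + 1]
43. n20.live = "xv"  [terminal]
44. n8.lim = 27  [D.depth + 20]
45. n0.pre = false  [S₁.pre == false]
46. n0.mk = -5  [A.env - 25]
47. n0.live = false  [S₁.mk > 21]

3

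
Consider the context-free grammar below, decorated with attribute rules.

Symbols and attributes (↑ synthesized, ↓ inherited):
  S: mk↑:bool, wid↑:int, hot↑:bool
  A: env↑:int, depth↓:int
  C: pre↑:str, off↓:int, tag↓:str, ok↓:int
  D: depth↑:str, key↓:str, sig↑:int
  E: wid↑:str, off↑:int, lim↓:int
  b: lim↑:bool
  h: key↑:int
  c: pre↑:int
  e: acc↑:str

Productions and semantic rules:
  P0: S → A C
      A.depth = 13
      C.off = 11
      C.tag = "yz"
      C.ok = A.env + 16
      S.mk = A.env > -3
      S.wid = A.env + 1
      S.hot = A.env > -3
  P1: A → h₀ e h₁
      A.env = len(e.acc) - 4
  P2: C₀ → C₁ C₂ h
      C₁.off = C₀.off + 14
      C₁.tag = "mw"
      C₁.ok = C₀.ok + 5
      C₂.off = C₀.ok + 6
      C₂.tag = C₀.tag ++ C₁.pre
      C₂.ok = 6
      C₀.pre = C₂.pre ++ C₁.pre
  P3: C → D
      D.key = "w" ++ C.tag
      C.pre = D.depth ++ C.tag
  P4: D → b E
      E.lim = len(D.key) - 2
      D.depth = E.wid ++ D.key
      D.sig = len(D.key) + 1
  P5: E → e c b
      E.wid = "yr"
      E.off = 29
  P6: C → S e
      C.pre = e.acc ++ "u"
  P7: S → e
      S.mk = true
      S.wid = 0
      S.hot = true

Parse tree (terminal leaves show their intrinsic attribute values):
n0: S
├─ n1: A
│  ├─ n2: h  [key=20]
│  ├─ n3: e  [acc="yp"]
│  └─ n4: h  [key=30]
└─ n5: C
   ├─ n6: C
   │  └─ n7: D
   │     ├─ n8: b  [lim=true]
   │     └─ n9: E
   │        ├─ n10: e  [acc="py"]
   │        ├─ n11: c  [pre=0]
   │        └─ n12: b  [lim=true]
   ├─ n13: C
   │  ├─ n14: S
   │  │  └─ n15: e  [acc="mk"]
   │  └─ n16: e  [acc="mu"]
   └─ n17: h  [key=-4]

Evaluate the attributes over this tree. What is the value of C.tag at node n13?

"yzyrwmwmw"

1. n1.depth = 13  [13]
2. n2.key = 20  [terminal]
3. n3.acc = "yp"  [terminal]
4. n4.key = 30  [terminal]
5. n1.env = -2  [len(e.acc) - 4]
6. n5.off = 11  [11]
7. n5.tag = "yz"  ["yz"]
8. n5.ok = 14  [A.env + 16]
9. n6.off = 25  [C₀.off + 14]
10. n6.tag = "mw"  ["mw"]
11. n6.ok = 19  [C₀.ok + 5]
12. n7.key = "wmw"  ["w" ++ C.tag]
13. n8.lim = true  [terminal]
14. n9.lim = 1  [len(D.key) - 2]
15. n10.acc = "py"  [terminal]
16. n11.pre = 0  [terminal]
17. n12.lim = true  [terminal]
18. n9.wid = "yr"  ["yr"]
19. n9.off = 29  [29]
20. n7.depth = "yrwmw"  [E.wid ++ D.key]
21. n7.sig = 4  [len(D.key) + 1]
22. n6.pre = "yrwmwmw"  [D.depth ++ C.tag]
23. n13.off = 20  [C₀.ok + 6]
24. n13.tag = "yzyrwmwmw"  [C₀.tag ++ C₁.pre]
25. n13.ok = 6  [6]
26. n15.acc = "mk"  [terminal]
27. n14.mk = true  [true]
28. n14.wid = 0  [0]
29. n14.hot = true  [true]
30. n16.acc = "mu"  [terminal]
31. n13.pre = "muu"  [e.acc ++ "u"]
32. n17.key = -4  [terminal]
33. n5.pre = "muuyrwmwmw"  [C₂.pre ++ C₁.pre]
34. n0.mk = true  [A.env > -3]
35. n0.wid = -1  [A.env + 1]
36. n0.hot = true  [A.env > -3]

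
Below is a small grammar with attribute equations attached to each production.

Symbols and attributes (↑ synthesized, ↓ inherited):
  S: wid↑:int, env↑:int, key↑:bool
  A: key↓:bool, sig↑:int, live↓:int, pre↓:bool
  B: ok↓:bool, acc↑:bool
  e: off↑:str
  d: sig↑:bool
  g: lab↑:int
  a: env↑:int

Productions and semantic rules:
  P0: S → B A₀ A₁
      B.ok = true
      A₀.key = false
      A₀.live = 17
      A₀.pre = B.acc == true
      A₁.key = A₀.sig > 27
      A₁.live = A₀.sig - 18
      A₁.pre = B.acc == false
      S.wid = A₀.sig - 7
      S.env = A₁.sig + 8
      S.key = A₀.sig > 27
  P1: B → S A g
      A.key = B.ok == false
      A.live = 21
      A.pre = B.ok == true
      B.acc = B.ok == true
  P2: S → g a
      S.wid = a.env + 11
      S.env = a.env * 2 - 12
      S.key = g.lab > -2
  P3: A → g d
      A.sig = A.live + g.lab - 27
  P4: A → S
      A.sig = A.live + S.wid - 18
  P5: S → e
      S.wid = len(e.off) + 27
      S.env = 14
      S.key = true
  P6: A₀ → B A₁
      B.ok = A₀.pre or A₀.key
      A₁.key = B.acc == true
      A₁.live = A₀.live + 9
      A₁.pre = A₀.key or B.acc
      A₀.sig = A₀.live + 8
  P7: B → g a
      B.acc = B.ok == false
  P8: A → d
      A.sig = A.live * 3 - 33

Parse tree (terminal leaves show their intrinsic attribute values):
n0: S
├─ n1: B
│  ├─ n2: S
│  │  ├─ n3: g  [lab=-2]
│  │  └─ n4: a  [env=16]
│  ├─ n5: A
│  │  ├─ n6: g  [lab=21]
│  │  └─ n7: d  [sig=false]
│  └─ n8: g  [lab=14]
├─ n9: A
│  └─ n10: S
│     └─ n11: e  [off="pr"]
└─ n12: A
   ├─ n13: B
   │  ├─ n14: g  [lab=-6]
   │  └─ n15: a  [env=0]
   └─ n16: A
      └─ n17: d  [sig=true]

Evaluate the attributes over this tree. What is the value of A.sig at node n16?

24

1. n1.ok = true  [true]
2. n3.lab = -2  [terminal]
3. n4.env = 16  [terminal]
4. n2.wid = 27  [a.env + 11]
5. n2.env = 20  [a.env * 2 - 12]
6. n2.key = false  [g.lab > -2]
7. n5.key = false  [B.ok == false]
8. n5.live = 21  [21]
9. n5.pre = true  [B.ok == true]
10. n6.lab = 21  [terminal]
11. n7.sig = false  [terminal]
12. n5.sig = 15  [A.live + g.lab - 27]
13. n8.lab = 14  [terminal]
14. n1.acc = true  [B.ok == true]
15. n9.key = false  [false]
16. n9.live = 17  [17]
17. n9.pre = true  [B.acc == true]
18. n11.off = "pr"  [terminal]
19. n10.wid = 29  [len(e.off) + 27]
20. n10.env = 14  [14]
21. n10.key = true  [true]
22. n9.sig = 28  [A.live + S.wid - 18]
23. n12.key = true  [A₀.sig > 27]
24. n12.live = 10  [A₀.sig - 18]
25. n12.pre = false  [B.acc == false]
26. n13.ok = true  [A₀.pre or A₀.key]
27. n14.lab = -6  [terminal]
28. n15.env = 0  [terminal]
29. n13.acc = false  [B.ok == false]
30. n16.key = false  [B.acc == true]
31. n16.live = 19  [A₀.live + 9]
32. n16.pre = true  [A₀.key or B.acc]
33. n17.sig = true  [terminal]
34. n16.sig = 24  [A.live * 3 - 33]
35. n12.sig = 18  [A₀.live + 8]
36. n0.wid = 21  [A₀.sig - 7]
37. n0.env = 26  [A₁.sig + 8]
38. n0.key = true  [A₀.sig > 27]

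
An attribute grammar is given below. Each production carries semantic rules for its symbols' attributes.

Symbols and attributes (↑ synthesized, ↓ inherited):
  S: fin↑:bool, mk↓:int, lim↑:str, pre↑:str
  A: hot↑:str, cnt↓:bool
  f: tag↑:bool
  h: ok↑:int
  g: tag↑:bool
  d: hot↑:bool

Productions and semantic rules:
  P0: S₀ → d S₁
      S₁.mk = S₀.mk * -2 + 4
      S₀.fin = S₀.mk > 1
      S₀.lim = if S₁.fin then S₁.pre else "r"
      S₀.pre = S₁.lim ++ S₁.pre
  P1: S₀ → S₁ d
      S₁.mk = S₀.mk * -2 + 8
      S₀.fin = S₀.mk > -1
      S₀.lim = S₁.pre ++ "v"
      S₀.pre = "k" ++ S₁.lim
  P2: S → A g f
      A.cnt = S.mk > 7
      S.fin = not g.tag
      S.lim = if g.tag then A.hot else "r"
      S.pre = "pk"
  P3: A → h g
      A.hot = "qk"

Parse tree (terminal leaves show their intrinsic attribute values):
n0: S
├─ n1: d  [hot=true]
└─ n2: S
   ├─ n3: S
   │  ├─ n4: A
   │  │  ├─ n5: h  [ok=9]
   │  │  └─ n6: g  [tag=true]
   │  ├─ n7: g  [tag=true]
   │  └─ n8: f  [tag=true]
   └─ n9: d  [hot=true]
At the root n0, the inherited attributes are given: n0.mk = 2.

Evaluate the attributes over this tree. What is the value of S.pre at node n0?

"pkvkqk"

1. n0.mk = 2  [given at root]
2. n1.hot = true  [terminal]
3. n2.mk = 0  [S₀.mk * -2 + 4]
4. n3.mk = 8  [S₀.mk * -2 + 8]
5. n4.cnt = true  [S.mk > 7]
6. n5.ok = 9  [terminal]
7. n6.tag = true  [terminal]
8. n4.hot = "qk"  ["qk"]
9. n7.tag = true  [terminal]
10. n8.tag = true  [terminal]
11. n3.fin = false  [not g.tag]
12. n3.lim = "qk"  [if g.tag then A.hot else "r"]
13. n3.pre = "pk"  ["pk"]
14. n9.hot = true  [terminal]
15. n2.fin = true  [S₀.mk > -1]
16. n2.lim = "pkv"  [S₁.pre ++ "v"]
17. n2.pre = "kqk"  ["k" ++ S₁.lim]
18. n0.fin = true  [S₀.mk > 1]
19. n0.lim = "kqk"  [if S₁.fin then S₁.pre else "r"]
20. n0.pre = "pkvkqk"  [S₁.lim ++ S₁.pre]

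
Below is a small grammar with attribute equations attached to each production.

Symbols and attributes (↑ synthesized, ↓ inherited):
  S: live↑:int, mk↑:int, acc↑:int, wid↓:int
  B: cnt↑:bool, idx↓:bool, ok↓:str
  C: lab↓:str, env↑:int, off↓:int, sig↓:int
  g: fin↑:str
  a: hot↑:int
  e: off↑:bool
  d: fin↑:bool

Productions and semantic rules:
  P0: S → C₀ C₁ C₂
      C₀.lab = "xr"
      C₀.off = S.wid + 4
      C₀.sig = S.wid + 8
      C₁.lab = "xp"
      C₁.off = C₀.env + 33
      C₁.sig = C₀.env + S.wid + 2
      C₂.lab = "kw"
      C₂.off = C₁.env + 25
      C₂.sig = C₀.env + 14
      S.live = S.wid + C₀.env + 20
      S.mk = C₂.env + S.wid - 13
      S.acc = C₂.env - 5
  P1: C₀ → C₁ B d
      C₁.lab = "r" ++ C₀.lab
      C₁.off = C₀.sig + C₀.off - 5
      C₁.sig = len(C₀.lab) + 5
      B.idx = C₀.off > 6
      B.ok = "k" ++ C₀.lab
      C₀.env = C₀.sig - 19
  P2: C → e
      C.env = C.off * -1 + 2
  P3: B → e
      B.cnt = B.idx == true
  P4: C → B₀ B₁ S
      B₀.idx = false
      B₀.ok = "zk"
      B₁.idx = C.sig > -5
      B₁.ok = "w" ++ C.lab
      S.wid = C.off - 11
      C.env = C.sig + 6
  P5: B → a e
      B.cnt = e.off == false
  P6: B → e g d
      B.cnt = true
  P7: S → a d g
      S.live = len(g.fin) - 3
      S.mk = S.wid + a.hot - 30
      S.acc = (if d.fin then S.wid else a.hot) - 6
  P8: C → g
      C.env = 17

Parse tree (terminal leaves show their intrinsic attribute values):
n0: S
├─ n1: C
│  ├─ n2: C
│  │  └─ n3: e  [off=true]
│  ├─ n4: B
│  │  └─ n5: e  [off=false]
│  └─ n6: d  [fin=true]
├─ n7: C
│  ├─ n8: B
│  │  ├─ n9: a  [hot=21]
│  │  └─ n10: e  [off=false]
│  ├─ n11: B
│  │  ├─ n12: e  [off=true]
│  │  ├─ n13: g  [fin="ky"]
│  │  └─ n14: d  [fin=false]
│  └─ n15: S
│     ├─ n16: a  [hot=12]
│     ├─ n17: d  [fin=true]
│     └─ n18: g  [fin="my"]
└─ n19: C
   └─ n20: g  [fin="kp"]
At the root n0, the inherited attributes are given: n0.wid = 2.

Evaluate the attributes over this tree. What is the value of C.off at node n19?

26

1. n0.wid = 2  [given at root]
2. n1.lab = "xr"  ["xr"]
3. n1.off = 6  [S.wid + 4]
4. n1.sig = 10  [S.wid + 8]
5. n2.lab = "rxr"  ["r" ++ C₀.lab]
6. n2.off = 11  [C₀.sig + C₀.off - 5]
7. n2.sig = 7  [len(C₀.lab) + 5]
8. n3.off = true  [terminal]
9. n2.env = -9  [C.off * -1 + 2]
10. n4.idx = false  [C₀.off > 6]
11. n4.ok = "kxr"  ["k" ++ C₀.lab]
12. n5.off = false  [terminal]
13. n4.cnt = false  [B.idx == true]
14. n6.fin = true  [terminal]
15. n1.env = -9  [C₀.sig - 19]
16. n7.lab = "xp"  ["xp"]
17. n7.off = 24  [C₀.env + 33]
18. n7.sig = -5  [C₀.env + S.wid + 2]
19. n8.idx = false  [false]
20. n8.ok = "zk"  ["zk"]
21. n9.hot = 21  [terminal]
22. n10.off = false  [terminal]
23. n8.cnt = true  [e.off == false]
24. n11.idx = false  [C.sig > -5]
25. n11.ok = "wxp"  ["w" ++ C.lab]
26. n12.off = true  [terminal]
27. n13.fin = "ky"  [terminal]
28. n14.fin = false  [terminal]
29. n11.cnt = true  [true]
30. n15.wid = 13  [C.off - 11]
31. n16.hot = 12  [terminal]
32. n17.fin = true  [terminal]
33. n18.fin = "my"  [terminal]
34. n15.live = -1  [len(g.fin) - 3]
35. n15.mk = -5  [S.wid + a.hot - 30]
36. n15.acc = 7  [(if d.fin then S.wid else a.hot) - 6]
37. n7.env = 1  [C.sig + 6]
38. n19.lab = "kw"  ["kw"]
39. n19.off = 26  [C₁.env + 25]
40. n19.sig = 5  [C₀.env + 14]
41. n20.fin = "kp"  [terminal]
42. n19.env = 17  [17]
43. n0.live = 13  [S.wid + C₀.env + 20]
44. n0.mk = 6  [C₂.env + S.wid - 13]
45. n0.acc = 12  [C₂.env - 5]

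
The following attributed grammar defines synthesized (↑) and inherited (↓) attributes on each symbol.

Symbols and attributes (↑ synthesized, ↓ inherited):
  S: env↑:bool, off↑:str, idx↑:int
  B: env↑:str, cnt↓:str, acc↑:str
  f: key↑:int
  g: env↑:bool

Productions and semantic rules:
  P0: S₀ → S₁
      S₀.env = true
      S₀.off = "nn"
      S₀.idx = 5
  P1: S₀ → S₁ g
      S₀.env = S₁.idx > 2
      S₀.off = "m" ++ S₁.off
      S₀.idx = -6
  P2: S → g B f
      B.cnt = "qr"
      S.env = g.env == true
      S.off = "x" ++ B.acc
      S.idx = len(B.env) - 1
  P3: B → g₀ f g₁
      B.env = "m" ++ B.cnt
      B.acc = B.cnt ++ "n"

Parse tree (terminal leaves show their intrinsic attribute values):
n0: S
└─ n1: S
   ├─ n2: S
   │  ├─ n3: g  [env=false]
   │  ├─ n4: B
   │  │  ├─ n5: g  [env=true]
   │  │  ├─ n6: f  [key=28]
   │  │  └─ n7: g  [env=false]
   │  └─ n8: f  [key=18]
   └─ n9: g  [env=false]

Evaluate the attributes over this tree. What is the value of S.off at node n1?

1. n3.env = false  [terminal]
2. n4.cnt = "qr"  ["qr"]
3. n5.env = true  [terminal]
4. n6.key = 28  [terminal]
5. n7.env = false  [terminal]
6. n4.env = "mqr"  ["m" ++ B.cnt]
7. n4.acc = "qrn"  [B.cnt ++ "n"]
8. n8.key = 18  [terminal]
9. n2.env = false  [g.env == true]
10. n2.off = "xqrn"  ["x" ++ B.acc]
11. n2.idx = 2  [len(B.env) - 1]
12. n9.env = false  [terminal]
13. n1.env = false  [S₁.idx > 2]
14. n1.off = "mxqrn"  ["m" ++ S₁.off]
15. n1.idx = -6  [-6]
16. n0.env = true  [true]
17. n0.off = "nn"  ["nn"]
18. n0.idx = 5  [5]

"mxqrn"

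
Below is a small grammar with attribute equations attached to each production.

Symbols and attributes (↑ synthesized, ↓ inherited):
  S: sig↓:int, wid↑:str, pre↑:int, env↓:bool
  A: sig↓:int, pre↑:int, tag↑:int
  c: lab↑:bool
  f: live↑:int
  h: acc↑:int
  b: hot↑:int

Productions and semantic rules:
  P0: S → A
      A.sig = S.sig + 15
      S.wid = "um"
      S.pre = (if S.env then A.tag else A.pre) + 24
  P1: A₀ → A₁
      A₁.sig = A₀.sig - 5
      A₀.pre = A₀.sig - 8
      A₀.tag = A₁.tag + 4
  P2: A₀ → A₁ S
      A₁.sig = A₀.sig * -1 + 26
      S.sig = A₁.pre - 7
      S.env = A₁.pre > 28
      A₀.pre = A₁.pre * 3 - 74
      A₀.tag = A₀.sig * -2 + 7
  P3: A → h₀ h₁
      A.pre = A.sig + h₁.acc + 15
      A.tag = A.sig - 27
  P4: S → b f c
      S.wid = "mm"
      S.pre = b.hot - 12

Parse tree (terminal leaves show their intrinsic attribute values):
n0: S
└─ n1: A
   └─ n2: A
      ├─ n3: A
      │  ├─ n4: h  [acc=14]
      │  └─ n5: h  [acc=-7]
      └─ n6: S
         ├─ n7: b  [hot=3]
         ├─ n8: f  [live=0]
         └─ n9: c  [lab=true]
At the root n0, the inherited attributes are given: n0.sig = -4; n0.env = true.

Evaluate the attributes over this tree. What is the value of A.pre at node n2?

10

1. n0.sig = -4  [given at root]
2. n0.env = true  [given at root]
3. n1.sig = 11  [S.sig + 15]
4. n2.sig = 6  [A₀.sig - 5]
5. n3.sig = 20  [A₀.sig * -1 + 26]
6. n4.acc = 14  [terminal]
7. n5.acc = -7  [terminal]
8. n3.pre = 28  [A.sig + h₁.acc + 15]
9. n3.tag = -7  [A.sig - 27]
10. n6.sig = 21  [A₁.pre - 7]
11. n6.env = false  [A₁.pre > 28]
12. n7.hot = 3  [terminal]
13. n8.live = 0  [terminal]
14. n9.lab = true  [terminal]
15. n6.wid = "mm"  ["mm"]
16. n6.pre = -9  [b.hot - 12]
17. n2.pre = 10  [A₁.pre * 3 - 74]
18. n2.tag = -5  [A₀.sig * -2 + 7]
19. n1.pre = 3  [A₀.sig - 8]
20. n1.tag = -1  [A₁.tag + 4]
21. n0.wid = "um"  ["um"]
22. n0.pre = 23  [(if S.env then A.tag else A.pre) + 24]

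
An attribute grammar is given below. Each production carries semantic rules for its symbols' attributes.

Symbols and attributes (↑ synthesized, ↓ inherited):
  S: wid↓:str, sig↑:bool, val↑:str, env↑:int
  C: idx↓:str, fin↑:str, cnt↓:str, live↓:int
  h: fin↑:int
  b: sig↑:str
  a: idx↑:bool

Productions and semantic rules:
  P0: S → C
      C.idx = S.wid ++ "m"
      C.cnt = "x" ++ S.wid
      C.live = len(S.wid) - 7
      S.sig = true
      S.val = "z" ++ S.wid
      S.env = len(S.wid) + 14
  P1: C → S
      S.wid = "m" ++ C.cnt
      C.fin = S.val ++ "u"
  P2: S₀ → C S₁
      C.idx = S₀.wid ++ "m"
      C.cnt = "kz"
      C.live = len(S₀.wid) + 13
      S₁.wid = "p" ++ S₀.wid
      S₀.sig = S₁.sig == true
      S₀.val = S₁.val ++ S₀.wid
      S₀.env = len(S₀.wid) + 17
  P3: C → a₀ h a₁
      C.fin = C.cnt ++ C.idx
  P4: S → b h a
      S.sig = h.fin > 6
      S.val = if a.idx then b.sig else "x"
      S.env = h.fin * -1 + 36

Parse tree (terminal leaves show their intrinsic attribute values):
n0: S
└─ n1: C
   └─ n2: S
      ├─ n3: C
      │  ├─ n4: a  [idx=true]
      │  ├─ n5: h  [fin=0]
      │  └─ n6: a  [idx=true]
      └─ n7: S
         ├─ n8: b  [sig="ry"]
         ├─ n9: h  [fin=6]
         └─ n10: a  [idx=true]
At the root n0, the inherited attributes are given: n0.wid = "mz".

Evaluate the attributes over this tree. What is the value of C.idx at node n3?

1. n0.wid = "mz"  [given at root]
2. n1.idx = "mzm"  [S.wid ++ "m"]
3. n1.cnt = "xmz"  ["x" ++ S.wid]
4. n1.live = -5  [len(S.wid) - 7]
5. n2.wid = "mxmz"  ["m" ++ C.cnt]
6. n3.idx = "mxmzm"  [S₀.wid ++ "m"]
7. n3.cnt = "kz"  ["kz"]
8. n3.live = 17  [len(S₀.wid) + 13]
9. n4.idx = true  [terminal]
10. n5.fin = 0  [terminal]
11. n6.idx = true  [terminal]
12. n3.fin = "kzmxmzm"  [C.cnt ++ C.idx]
13. n7.wid = "pmxmz"  ["p" ++ S₀.wid]
14. n8.sig = "ry"  [terminal]
15. n9.fin = 6  [terminal]
16. n10.idx = true  [terminal]
17. n7.sig = false  [h.fin > 6]
18. n7.val = "ry"  [if a.idx then b.sig else "x"]
19. n7.env = 30  [h.fin * -1 + 36]
20. n2.sig = false  [S₁.sig == true]
21. n2.val = "rymxmz"  [S₁.val ++ S₀.wid]
22. n2.env = 21  [len(S₀.wid) + 17]
23. n1.fin = "rymxmzu"  [S.val ++ "u"]
24. n0.sig = true  [true]
25. n0.val = "zmz"  ["z" ++ S.wid]
26. n0.env = 16  [len(S.wid) + 14]

"mxmzm"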